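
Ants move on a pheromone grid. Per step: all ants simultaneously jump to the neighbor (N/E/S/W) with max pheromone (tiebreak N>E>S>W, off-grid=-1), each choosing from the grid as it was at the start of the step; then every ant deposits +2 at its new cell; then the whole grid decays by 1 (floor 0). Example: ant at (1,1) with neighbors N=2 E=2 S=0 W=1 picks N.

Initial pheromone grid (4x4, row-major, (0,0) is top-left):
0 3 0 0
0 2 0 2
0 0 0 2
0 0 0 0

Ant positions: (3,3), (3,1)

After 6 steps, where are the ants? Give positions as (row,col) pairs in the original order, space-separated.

Step 1: ant0:(3,3)->N->(2,3) | ant1:(3,1)->N->(2,1)
  grid max=3 at (2,3)
Step 2: ant0:(2,3)->N->(1,3) | ant1:(2,1)->N->(1,1)
  grid max=2 at (1,1)
Step 3: ant0:(1,3)->S->(2,3) | ant1:(1,1)->N->(0,1)
  grid max=3 at (2,3)
Step 4: ant0:(2,3)->N->(1,3) | ant1:(0,1)->S->(1,1)
  grid max=2 at (1,1)
Step 5: ant0:(1,3)->S->(2,3) | ant1:(1,1)->N->(0,1)
  grid max=3 at (2,3)
Step 6: ant0:(2,3)->N->(1,3) | ant1:(0,1)->S->(1,1)
  grid max=2 at (1,1)

(1,3) (1,1)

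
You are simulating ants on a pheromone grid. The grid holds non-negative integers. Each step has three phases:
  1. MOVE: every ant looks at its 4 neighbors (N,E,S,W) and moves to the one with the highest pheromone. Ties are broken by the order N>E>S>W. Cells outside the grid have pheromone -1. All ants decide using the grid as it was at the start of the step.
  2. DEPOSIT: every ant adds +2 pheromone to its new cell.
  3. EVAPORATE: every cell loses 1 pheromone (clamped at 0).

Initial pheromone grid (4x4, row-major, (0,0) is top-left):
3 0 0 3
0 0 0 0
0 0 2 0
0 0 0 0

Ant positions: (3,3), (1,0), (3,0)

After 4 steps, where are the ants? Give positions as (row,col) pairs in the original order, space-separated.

Step 1: ant0:(3,3)->N->(2,3) | ant1:(1,0)->N->(0,0) | ant2:(3,0)->N->(2,0)
  grid max=4 at (0,0)
Step 2: ant0:(2,3)->W->(2,2) | ant1:(0,0)->E->(0,1) | ant2:(2,0)->N->(1,0)
  grid max=3 at (0,0)
Step 3: ant0:(2,2)->N->(1,2) | ant1:(0,1)->W->(0,0) | ant2:(1,0)->N->(0,0)
  grid max=6 at (0,0)
Step 4: ant0:(1,2)->S->(2,2) | ant1:(0,0)->E->(0,1) | ant2:(0,0)->E->(0,1)
  grid max=5 at (0,0)

(2,2) (0,1) (0,1)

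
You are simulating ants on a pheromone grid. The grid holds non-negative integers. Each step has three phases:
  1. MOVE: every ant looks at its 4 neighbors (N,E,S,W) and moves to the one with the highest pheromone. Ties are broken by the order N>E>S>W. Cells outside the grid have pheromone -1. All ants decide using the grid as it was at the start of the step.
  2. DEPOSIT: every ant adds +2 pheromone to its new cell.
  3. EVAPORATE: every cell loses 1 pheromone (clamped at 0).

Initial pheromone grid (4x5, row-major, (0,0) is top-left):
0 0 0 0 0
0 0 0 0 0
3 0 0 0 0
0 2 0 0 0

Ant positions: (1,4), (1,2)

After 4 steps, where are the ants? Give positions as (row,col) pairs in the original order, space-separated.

Step 1: ant0:(1,4)->N->(0,4) | ant1:(1,2)->N->(0,2)
  grid max=2 at (2,0)
Step 2: ant0:(0,4)->S->(1,4) | ant1:(0,2)->E->(0,3)
  grid max=1 at (0,3)
Step 3: ant0:(1,4)->N->(0,4) | ant1:(0,3)->E->(0,4)
  grid max=3 at (0,4)
Step 4: ant0:(0,4)->S->(1,4) | ant1:(0,4)->S->(1,4)
  grid max=3 at (1,4)

(1,4) (1,4)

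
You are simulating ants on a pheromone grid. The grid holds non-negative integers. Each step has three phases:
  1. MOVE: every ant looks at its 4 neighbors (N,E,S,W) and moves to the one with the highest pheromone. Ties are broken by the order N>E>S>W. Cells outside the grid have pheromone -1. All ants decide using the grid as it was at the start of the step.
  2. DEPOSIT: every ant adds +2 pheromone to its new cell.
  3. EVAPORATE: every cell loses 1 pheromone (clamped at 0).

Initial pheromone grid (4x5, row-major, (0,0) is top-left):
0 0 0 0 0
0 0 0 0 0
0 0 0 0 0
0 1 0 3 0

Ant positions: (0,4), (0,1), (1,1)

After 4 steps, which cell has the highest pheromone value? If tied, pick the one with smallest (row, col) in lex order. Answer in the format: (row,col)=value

Step 1: ant0:(0,4)->S->(1,4) | ant1:(0,1)->E->(0,2) | ant2:(1,1)->N->(0,1)
  grid max=2 at (3,3)
Step 2: ant0:(1,4)->N->(0,4) | ant1:(0,2)->W->(0,1) | ant2:(0,1)->E->(0,2)
  grid max=2 at (0,1)
Step 3: ant0:(0,4)->S->(1,4) | ant1:(0,1)->E->(0,2) | ant2:(0,2)->W->(0,1)
  grid max=3 at (0,1)
Step 4: ant0:(1,4)->N->(0,4) | ant1:(0,2)->W->(0,1) | ant2:(0,1)->E->(0,2)
  grid max=4 at (0,1)
Final grid:
  0 4 4 0 1
  0 0 0 0 0
  0 0 0 0 0
  0 0 0 0 0
Max pheromone 4 at (0,1)

Answer: (0,1)=4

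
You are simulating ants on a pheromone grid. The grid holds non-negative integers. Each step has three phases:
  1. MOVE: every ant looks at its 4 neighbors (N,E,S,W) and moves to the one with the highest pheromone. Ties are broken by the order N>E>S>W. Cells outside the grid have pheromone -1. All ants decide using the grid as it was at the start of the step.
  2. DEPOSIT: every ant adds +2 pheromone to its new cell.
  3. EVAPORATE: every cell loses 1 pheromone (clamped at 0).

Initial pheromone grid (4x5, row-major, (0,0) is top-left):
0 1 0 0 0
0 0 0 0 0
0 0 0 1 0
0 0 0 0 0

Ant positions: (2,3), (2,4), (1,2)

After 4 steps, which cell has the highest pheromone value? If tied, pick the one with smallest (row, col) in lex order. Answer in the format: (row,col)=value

Step 1: ant0:(2,3)->N->(1,3) | ant1:(2,4)->W->(2,3) | ant2:(1,2)->N->(0,2)
  grid max=2 at (2,3)
Step 2: ant0:(1,3)->S->(2,3) | ant1:(2,3)->N->(1,3) | ant2:(0,2)->E->(0,3)
  grid max=3 at (2,3)
Step 3: ant0:(2,3)->N->(1,3) | ant1:(1,3)->S->(2,3) | ant2:(0,3)->S->(1,3)
  grid max=5 at (1,3)
Step 4: ant0:(1,3)->S->(2,3) | ant1:(2,3)->N->(1,3) | ant2:(1,3)->S->(2,3)
  grid max=7 at (2,3)
Final grid:
  0 0 0 0 0
  0 0 0 6 0
  0 0 0 7 0
  0 0 0 0 0
Max pheromone 7 at (2,3)

Answer: (2,3)=7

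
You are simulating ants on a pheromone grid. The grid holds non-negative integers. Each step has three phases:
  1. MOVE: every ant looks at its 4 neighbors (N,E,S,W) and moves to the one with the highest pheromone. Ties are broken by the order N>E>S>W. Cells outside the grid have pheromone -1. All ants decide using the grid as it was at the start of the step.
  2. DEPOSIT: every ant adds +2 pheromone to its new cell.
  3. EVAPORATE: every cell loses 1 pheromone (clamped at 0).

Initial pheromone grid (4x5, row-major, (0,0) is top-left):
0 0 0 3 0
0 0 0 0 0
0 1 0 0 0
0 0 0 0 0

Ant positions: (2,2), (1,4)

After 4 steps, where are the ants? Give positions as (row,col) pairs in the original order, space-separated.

Step 1: ant0:(2,2)->W->(2,1) | ant1:(1,4)->N->(0,4)
  grid max=2 at (0,3)
Step 2: ant0:(2,1)->N->(1,1) | ant1:(0,4)->W->(0,3)
  grid max=3 at (0,3)
Step 3: ant0:(1,1)->S->(2,1) | ant1:(0,3)->E->(0,4)
  grid max=2 at (0,3)
Step 4: ant0:(2,1)->N->(1,1) | ant1:(0,4)->W->(0,3)
  grid max=3 at (0,3)

(1,1) (0,3)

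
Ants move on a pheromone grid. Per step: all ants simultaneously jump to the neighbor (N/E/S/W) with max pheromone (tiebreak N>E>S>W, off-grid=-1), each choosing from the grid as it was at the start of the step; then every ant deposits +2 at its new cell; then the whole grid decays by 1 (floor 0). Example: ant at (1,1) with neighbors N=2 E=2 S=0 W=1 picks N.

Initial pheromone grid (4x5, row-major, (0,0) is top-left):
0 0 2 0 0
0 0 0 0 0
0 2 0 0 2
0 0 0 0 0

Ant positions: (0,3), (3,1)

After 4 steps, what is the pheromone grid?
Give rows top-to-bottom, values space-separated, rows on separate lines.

After step 1: ants at (0,2),(2,1)
  0 0 3 0 0
  0 0 0 0 0
  0 3 0 0 1
  0 0 0 0 0
After step 2: ants at (0,3),(1,1)
  0 0 2 1 0
  0 1 0 0 0
  0 2 0 0 0
  0 0 0 0 0
After step 3: ants at (0,2),(2,1)
  0 0 3 0 0
  0 0 0 0 0
  0 3 0 0 0
  0 0 0 0 0
After step 4: ants at (0,3),(1,1)
  0 0 2 1 0
  0 1 0 0 0
  0 2 0 0 0
  0 0 0 0 0

0 0 2 1 0
0 1 0 0 0
0 2 0 0 0
0 0 0 0 0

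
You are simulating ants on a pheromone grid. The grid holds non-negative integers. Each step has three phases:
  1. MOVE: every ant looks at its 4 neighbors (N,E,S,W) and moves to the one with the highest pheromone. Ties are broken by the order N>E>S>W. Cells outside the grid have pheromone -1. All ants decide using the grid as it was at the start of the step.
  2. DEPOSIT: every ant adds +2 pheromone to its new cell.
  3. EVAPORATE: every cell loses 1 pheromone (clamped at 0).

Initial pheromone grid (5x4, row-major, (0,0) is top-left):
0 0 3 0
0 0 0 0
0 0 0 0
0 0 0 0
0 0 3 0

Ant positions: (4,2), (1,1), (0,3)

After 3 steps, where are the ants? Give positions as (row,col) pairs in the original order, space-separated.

Step 1: ant0:(4,2)->N->(3,2) | ant1:(1,1)->N->(0,1) | ant2:(0,3)->W->(0,2)
  grid max=4 at (0,2)
Step 2: ant0:(3,2)->S->(4,2) | ant1:(0,1)->E->(0,2) | ant2:(0,2)->W->(0,1)
  grid max=5 at (0,2)
Step 3: ant0:(4,2)->N->(3,2) | ant1:(0,2)->W->(0,1) | ant2:(0,1)->E->(0,2)
  grid max=6 at (0,2)

(3,2) (0,1) (0,2)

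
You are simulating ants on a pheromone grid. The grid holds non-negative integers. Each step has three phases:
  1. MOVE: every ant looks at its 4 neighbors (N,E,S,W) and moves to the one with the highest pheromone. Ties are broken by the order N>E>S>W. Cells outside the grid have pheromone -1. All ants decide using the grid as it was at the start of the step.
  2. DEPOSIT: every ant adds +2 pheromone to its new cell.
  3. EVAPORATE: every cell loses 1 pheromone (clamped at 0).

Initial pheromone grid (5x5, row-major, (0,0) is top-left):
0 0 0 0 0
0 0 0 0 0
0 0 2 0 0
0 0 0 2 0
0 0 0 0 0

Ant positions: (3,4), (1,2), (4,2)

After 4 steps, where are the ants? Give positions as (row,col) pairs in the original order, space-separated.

Step 1: ant0:(3,4)->W->(3,3) | ant1:(1,2)->S->(2,2) | ant2:(4,2)->N->(3,2)
  grid max=3 at (2,2)
Step 2: ant0:(3,3)->W->(3,2) | ant1:(2,2)->S->(3,2) | ant2:(3,2)->N->(2,2)
  grid max=4 at (2,2)
Step 3: ant0:(3,2)->N->(2,2) | ant1:(3,2)->N->(2,2) | ant2:(2,2)->S->(3,2)
  grid max=7 at (2,2)
Step 4: ant0:(2,2)->S->(3,2) | ant1:(2,2)->S->(3,2) | ant2:(3,2)->N->(2,2)
  grid max=8 at (2,2)

(3,2) (3,2) (2,2)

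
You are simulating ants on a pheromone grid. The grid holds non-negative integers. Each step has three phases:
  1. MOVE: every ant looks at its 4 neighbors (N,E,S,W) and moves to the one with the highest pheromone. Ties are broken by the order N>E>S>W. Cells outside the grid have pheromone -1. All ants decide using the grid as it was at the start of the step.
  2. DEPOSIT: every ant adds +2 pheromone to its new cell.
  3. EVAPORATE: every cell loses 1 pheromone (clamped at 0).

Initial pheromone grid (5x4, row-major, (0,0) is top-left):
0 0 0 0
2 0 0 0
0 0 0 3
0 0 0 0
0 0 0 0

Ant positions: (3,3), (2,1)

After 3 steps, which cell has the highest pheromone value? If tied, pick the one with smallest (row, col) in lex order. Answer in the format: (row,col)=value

Step 1: ant0:(3,3)->N->(2,3) | ant1:(2,1)->N->(1,1)
  grid max=4 at (2,3)
Step 2: ant0:(2,3)->N->(1,3) | ant1:(1,1)->W->(1,0)
  grid max=3 at (2,3)
Step 3: ant0:(1,3)->S->(2,3) | ant1:(1,0)->N->(0,0)
  grid max=4 at (2,3)
Final grid:
  1 0 0 0
  1 0 0 0
  0 0 0 4
  0 0 0 0
  0 0 0 0
Max pheromone 4 at (2,3)

Answer: (2,3)=4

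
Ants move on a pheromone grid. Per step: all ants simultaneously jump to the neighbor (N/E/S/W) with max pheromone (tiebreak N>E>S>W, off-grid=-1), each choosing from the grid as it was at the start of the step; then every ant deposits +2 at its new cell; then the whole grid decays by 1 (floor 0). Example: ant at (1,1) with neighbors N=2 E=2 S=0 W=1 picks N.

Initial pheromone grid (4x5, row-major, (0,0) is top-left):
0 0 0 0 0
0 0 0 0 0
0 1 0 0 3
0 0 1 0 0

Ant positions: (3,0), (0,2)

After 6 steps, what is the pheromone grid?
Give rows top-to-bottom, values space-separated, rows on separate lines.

After step 1: ants at (2,0),(0,3)
  0 0 0 1 0
  0 0 0 0 0
  1 0 0 0 2
  0 0 0 0 0
After step 2: ants at (1,0),(0,4)
  0 0 0 0 1
  1 0 0 0 0
  0 0 0 0 1
  0 0 0 0 0
After step 3: ants at (0,0),(1,4)
  1 0 0 0 0
  0 0 0 0 1
  0 0 0 0 0
  0 0 0 0 0
After step 4: ants at (0,1),(0,4)
  0 1 0 0 1
  0 0 0 0 0
  0 0 0 0 0
  0 0 0 0 0
After step 5: ants at (0,2),(1,4)
  0 0 1 0 0
  0 0 0 0 1
  0 0 0 0 0
  0 0 0 0 0
After step 6: ants at (0,3),(0,4)
  0 0 0 1 1
  0 0 0 0 0
  0 0 0 0 0
  0 0 0 0 0

0 0 0 1 1
0 0 0 0 0
0 0 0 0 0
0 0 0 0 0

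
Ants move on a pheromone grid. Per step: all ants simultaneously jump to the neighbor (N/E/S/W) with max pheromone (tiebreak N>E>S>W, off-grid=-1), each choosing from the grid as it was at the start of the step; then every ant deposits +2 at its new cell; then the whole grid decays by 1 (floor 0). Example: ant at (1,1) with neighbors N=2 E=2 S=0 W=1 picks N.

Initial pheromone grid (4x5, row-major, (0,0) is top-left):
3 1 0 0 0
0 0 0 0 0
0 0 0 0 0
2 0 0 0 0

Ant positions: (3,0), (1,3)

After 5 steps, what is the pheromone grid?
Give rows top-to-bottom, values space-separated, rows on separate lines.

After step 1: ants at (2,0),(0,3)
  2 0 0 1 0
  0 0 0 0 0
  1 0 0 0 0
  1 0 0 0 0
After step 2: ants at (3,0),(0,4)
  1 0 0 0 1
  0 0 0 0 0
  0 0 0 0 0
  2 0 0 0 0
After step 3: ants at (2,0),(1,4)
  0 0 0 0 0
  0 0 0 0 1
  1 0 0 0 0
  1 0 0 0 0
After step 4: ants at (3,0),(0,4)
  0 0 0 0 1
  0 0 0 0 0
  0 0 0 0 0
  2 0 0 0 0
After step 5: ants at (2,0),(1,4)
  0 0 0 0 0
  0 0 0 0 1
  1 0 0 0 0
  1 0 0 0 0

0 0 0 0 0
0 0 0 0 1
1 0 0 0 0
1 0 0 0 0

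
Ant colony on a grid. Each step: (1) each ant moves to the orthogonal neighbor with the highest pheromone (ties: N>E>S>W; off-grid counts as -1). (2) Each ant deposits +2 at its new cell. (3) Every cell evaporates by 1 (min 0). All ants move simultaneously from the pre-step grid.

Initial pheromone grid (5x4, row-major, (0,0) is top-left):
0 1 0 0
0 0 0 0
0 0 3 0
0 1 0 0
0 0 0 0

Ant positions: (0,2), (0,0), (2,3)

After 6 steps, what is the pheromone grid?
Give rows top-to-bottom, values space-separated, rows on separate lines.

After step 1: ants at (0,1),(0,1),(2,2)
  0 4 0 0
  0 0 0 0
  0 0 4 0
  0 0 0 0
  0 0 0 0
After step 2: ants at (0,2),(0,2),(1,2)
  0 3 3 0
  0 0 1 0
  0 0 3 0
  0 0 0 0
  0 0 0 0
After step 3: ants at (0,1),(0,1),(0,2)
  0 6 4 0
  0 0 0 0
  0 0 2 0
  0 0 0 0
  0 0 0 0
After step 4: ants at (0,2),(0,2),(0,1)
  0 7 7 0
  0 0 0 0
  0 0 1 0
  0 0 0 0
  0 0 0 0
After step 5: ants at (0,1),(0,1),(0,2)
  0 10 8 0
  0 0 0 0
  0 0 0 0
  0 0 0 0
  0 0 0 0
After step 6: ants at (0,2),(0,2),(0,1)
  0 11 11 0
  0 0 0 0
  0 0 0 0
  0 0 0 0
  0 0 0 0

0 11 11 0
0 0 0 0
0 0 0 0
0 0 0 0
0 0 0 0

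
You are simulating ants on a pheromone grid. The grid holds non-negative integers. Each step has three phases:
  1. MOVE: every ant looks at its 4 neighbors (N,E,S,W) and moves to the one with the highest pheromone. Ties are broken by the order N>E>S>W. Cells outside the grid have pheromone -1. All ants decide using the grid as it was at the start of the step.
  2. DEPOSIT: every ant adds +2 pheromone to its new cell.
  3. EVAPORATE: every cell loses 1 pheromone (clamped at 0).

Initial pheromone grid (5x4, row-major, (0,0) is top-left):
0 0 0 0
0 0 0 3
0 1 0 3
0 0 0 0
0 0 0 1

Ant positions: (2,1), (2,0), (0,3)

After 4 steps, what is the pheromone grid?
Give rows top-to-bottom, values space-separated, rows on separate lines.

After step 1: ants at (1,1),(2,1),(1,3)
  0 0 0 0
  0 1 0 4
  0 2 0 2
  0 0 0 0
  0 0 0 0
After step 2: ants at (2,1),(1,1),(2,3)
  0 0 0 0
  0 2 0 3
  0 3 0 3
  0 0 0 0
  0 0 0 0
After step 3: ants at (1,1),(2,1),(1,3)
  0 0 0 0
  0 3 0 4
  0 4 0 2
  0 0 0 0
  0 0 0 0
After step 4: ants at (2,1),(1,1),(2,3)
  0 0 0 0
  0 4 0 3
  0 5 0 3
  0 0 0 0
  0 0 0 0

0 0 0 0
0 4 0 3
0 5 0 3
0 0 0 0
0 0 0 0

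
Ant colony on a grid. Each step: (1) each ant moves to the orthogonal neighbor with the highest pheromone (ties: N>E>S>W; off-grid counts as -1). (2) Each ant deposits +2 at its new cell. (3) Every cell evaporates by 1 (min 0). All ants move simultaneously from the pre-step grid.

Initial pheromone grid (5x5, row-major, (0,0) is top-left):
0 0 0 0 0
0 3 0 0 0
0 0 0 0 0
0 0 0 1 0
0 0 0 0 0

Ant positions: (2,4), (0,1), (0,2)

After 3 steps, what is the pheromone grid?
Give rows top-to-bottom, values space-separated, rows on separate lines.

After step 1: ants at (1,4),(1,1),(0,3)
  0 0 0 1 0
  0 4 0 0 1
  0 0 0 0 0
  0 0 0 0 0
  0 0 0 0 0
After step 2: ants at (0,4),(0,1),(0,4)
  0 1 0 0 3
  0 3 0 0 0
  0 0 0 0 0
  0 0 0 0 0
  0 0 0 0 0
After step 3: ants at (1,4),(1,1),(1,4)
  0 0 0 0 2
  0 4 0 0 3
  0 0 0 0 0
  0 0 0 0 0
  0 0 0 0 0

0 0 0 0 2
0 4 0 0 3
0 0 0 0 0
0 0 0 0 0
0 0 0 0 0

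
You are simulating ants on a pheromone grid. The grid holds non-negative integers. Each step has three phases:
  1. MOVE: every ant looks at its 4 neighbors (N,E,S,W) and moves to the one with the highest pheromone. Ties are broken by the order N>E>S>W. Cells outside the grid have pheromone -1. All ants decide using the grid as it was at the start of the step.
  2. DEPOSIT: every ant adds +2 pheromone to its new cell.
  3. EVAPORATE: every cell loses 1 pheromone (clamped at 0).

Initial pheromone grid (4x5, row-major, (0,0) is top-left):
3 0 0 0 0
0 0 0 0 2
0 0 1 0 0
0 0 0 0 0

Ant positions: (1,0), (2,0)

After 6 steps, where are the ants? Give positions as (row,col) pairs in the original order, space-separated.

Step 1: ant0:(1,0)->N->(0,0) | ant1:(2,0)->N->(1,0)
  grid max=4 at (0,0)
Step 2: ant0:(0,0)->S->(1,0) | ant1:(1,0)->N->(0,0)
  grid max=5 at (0,0)
Step 3: ant0:(1,0)->N->(0,0) | ant1:(0,0)->S->(1,0)
  grid max=6 at (0,0)
Step 4: ant0:(0,0)->S->(1,0) | ant1:(1,0)->N->(0,0)
  grid max=7 at (0,0)
Step 5: ant0:(1,0)->N->(0,0) | ant1:(0,0)->S->(1,0)
  grid max=8 at (0,0)
Step 6: ant0:(0,0)->S->(1,0) | ant1:(1,0)->N->(0,0)
  grid max=9 at (0,0)

(1,0) (0,0)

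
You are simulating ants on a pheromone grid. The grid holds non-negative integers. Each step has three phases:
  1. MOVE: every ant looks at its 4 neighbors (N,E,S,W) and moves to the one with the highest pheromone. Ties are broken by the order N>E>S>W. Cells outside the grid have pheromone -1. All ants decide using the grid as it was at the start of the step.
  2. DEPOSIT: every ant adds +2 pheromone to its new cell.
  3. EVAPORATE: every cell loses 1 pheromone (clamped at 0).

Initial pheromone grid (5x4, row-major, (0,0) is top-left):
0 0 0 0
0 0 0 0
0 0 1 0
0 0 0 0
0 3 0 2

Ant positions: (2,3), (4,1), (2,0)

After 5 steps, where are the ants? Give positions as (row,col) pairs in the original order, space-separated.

Step 1: ant0:(2,3)->W->(2,2) | ant1:(4,1)->N->(3,1) | ant2:(2,0)->N->(1,0)
  grid max=2 at (2,2)
Step 2: ant0:(2,2)->N->(1,2) | ant1:(3,1)->S->(4,1) | ant2:(1,0)->N->(0,0)
  grid max=3 at (4,1)
Step 3: ant0:(1,2)->S->(2,2) | ant1:(4,1)->N->(3,1) | ant2:(0,0)->E->(0,1)
  grid max=2 at (2,2)
Step 4: ant0:(2,2)->N->(1,2) | ant1:(3,1)->S->(4,1) | ant2:(0,1)->E->(0,2)
  grid max=3 at (4,1)
Step 5: ant0:(1,2)->N->(0,2) | ant1:(4,1)->N->(3,1) | ant2:(0,2)->S->(1,2)
  grid max=2 at (0,2)

(0,2) (3,1) (1,2)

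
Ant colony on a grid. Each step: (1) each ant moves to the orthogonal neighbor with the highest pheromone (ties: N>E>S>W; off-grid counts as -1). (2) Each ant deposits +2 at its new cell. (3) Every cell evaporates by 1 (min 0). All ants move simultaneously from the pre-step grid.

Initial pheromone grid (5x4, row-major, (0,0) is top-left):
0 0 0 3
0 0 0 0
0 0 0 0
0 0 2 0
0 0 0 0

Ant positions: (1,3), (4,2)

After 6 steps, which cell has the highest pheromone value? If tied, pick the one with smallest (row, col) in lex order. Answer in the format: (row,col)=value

Step 1: ant0:(1,3)->N->(0,3) | ant1:(4,2)->N->(3,2)
  grid max=4 at (0,3)
Step 2: ant0:(0,3)->S->(1,3) | ant1:(3,2)->N->(2,2)
  grid max=3 at (0,3)
Step 3: ant0:(1,3)->N->(0,3) | ant1:(2,2)->S->(3,2)
  grid max=4 at (0,3)
Step 4: ant0:(0,3)->S->(1,3) | ant1:(3,2)->N->(2,2)
  grid max=3 at (0,3)
Step 5: ant0:(1,3)->N->(0,3) | ant1:(2,2)->S->(3,2)
  grid max=4 at (0,3)
Step 6: ant0:(0,3)->S->(1,3) | ant1:(3,2)->N->(2,2)
  grid max=3 at (0,3)
Final grid:
  0 0 0 3
  0 0 0 1
  0 0 1 0
  0 0 2 0
  0 0 0 0
Max pheromone 3 at (0,3)

Answer: (0,3)=3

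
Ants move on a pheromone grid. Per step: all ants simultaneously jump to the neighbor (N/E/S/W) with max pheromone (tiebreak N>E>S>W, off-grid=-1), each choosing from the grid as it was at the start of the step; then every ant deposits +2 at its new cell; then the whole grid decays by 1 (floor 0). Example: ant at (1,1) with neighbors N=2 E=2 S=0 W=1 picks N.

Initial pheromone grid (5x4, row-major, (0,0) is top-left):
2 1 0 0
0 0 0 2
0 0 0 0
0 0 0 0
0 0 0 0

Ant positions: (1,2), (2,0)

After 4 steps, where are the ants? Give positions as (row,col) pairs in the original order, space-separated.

Step 1: ant0:(1,2)->E->(1,3) | ant1:(2,0)->N->(1,0)
  grid max=3 at (1,3)
Step 2: ant0:(1,3)->N->(0,3) | ant1:(1,0)->N->(0,0)
  grid max=2 at (0,0)
Step 3: ant0:(0,3)->S->(1,3) | ant1:(0,0)->E->(0,1)
  grid max=3 at (1,3)
Step 4: ant0:(1,3)->N->(0,3) | ant1:(0,1)->W->(0,0)
  grid max=2 at (0,0)

(0,3) (0,0)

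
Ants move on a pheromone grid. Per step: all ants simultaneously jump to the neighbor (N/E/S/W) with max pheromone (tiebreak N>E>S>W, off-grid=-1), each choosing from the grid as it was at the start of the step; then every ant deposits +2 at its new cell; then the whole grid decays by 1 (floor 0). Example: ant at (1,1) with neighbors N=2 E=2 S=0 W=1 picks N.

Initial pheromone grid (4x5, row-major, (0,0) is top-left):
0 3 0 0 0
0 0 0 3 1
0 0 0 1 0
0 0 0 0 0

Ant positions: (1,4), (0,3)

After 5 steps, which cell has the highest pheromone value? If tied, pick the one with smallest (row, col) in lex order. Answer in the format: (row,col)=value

Answer: (1,3)=10

Derivation:
Step 1: ant0:(1,4)->W->(1,3) | ant1:(0,3)->S->(1,3)
  grid max=6 at (1,3)
Step 2: ant0:(1,3)->N->(0,3) | ant1:(1,3)->N->(0,3)
  grid max=5 at (1,3)
Step 3: ant0:(0,3)->S->(1,3) | ant1:(0,3)->S->(1,3)
  grid max=8 at (1,3)
Step 4: ant0:(1,3)->N->(0,3) | ant1:(1,3)->N->(0,3)
  grid max=7 at (1,3)
Step 5: ant0:(0,3)->S->(1,3) | ant1:(0,3)->S->(1,3)
  grid max=10 at (1,3)
Final grid:
  0 0 0 4 0
  0 0 0 10 0
  0 0 0 0 0
  0 0 0 0 0
Max pheromone 10 at (1,3)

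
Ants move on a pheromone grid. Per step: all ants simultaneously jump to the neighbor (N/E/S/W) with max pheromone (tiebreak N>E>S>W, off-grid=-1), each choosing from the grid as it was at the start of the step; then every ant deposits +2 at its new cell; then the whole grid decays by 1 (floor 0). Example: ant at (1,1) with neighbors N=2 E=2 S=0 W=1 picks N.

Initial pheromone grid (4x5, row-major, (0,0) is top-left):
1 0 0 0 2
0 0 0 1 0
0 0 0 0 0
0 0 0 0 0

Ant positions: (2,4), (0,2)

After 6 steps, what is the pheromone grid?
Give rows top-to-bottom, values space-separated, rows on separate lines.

After step 1: ants at (1,4),(0,3)
  0 0 0 1 1
  0 0 0 0 1
  0 0 0 0 0
  0 0 0 0 0
After step 2: ants at (0,4),(0,4)
  0 0 0 0 4
  0 0 0 0 0
  0 0 0 0 0
  0 0 0 0 0
After step 3: ants at (1,4),(1,4)
  0 0 0 0 3
  0 0 0 0 3
  0 0 0 0 0
  0 0 0 0 0
After step 4: ants at (0,4),(0,4)
  0 0 0 0 6
  0 0 0 0 2
  0 0 0 0 0
  0 0 0 0 0
After step 5: ants at (1,4),(1,4)
  0 0 0 0 5
  0 0 0 0 5
  0 0 0 0 0
  0 0 0 0 0
After step 6: ants at (0,4),(0,4)
  0 0 0 0 8
  0 0 0 0 4
  0 0 0 0 0
  0 0 0 0 0

0 0 0 0 8
0 0 0 0 4
0 0 0 0 0
0 0 0 0 0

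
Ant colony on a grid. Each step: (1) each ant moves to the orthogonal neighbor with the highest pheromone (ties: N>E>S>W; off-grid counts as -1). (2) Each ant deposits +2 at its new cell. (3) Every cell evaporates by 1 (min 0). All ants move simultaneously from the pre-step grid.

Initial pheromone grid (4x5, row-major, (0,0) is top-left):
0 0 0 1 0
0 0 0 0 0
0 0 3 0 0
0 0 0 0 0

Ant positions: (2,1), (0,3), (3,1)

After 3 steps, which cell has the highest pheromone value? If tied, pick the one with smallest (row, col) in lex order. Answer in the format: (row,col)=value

Answer: (2,2)=6

Derivation:
Step 1: ant0:(2,1)->E->(2,2) | ant1:(0,3)->E->(0,4) | ant2:(3,1)->N->(2,1)
  grid max=4 at (2,2)
Step 2: ant0:(2,2)->W->(2,1) | ant1:(0,4)->S->(1,4) | ant2:(2,1)->E->(2,2)
  grid max=5 at (2,2)
Step 3: ant0:(2,1)->E->(2,2) | ant1:(1,4)->N->(0,4) | ant2:(2,2)->W->(2,1)
  grid max=6 at (2,2)
Final grid:
  0 0 0 0 1
  0 0 0 0 0
  0 3 6 0 0
  0 0 0 0 0
Max pheromone 6 at (2,2)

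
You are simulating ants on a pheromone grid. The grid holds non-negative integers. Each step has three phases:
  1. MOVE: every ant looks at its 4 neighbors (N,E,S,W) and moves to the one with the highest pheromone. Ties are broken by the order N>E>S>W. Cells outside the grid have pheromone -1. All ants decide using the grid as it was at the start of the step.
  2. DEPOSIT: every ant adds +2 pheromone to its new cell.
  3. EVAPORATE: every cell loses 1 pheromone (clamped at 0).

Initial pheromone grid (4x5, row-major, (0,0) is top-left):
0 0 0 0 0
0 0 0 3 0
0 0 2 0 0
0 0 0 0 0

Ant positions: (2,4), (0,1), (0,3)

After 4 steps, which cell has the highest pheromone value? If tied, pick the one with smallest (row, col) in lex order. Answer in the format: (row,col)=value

Answer: (1,3)=9

Derivation:
Step 1: ant0:(2,4)->N->(1,4) | ant1:(0,1)->E->(0,2) | ant2:(0,3)->S->(1,3)
  grid max=4 at (1,3)
Step 2: ant0:(1,4)->W->(1,3) | ant1:(0,2)->E->(0,3) | ant2:(1,3)->E->(1,4)
  grid max=5 at (1,3)
Step 3: ant0:(1,3)->E->(1,4) | ant1:(0,3)->S->(1,3) | ant2:(1,4)->W->(1,3)
  grid max=8 at (1,3)
Step 4: ant0:(1,4)->W->(1,3) | ant1:(1,3)->E->(1,4) | ant2:(1,3)->E->(1,4)
  grid max=9 at (1,3)
Final grid:
  0 0 0 0 0
  0 0 0 9 6
  0 0 0 0 0
  0 0 0 0 0
Max pheromone 9 at (1,3)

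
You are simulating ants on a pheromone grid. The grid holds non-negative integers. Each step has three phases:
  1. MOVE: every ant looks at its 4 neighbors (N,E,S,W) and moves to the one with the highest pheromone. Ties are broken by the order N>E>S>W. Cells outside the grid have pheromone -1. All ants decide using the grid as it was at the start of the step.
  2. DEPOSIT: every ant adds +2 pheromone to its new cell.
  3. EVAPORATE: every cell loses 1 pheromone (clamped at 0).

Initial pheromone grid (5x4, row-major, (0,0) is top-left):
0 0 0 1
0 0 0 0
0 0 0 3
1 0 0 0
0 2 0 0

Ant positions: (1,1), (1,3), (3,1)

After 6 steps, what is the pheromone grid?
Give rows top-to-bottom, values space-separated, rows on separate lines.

After step 1: ants at (0,1),(2,3),(4,1)
  0 1 0 0
  0 0 0 0
  0 0 0 4
  0 0 0 0
  0 3 0 0
After step 2: ants at (0,2),(1,3),(3,1)
  0 0 1 0
  0 0 0 1
  0 0 0 3
  0 1 0 0
  0 2 0 0
After step 3: ants at (0,3),(2,3),(4,1)
  0 0 0 1
  0 0 0 0
  0 0 0 4
  0 0 0 0
  0 3 0 0
After step 4: ants at (1,3),(1,3),(3,1)
  0 0 0 0
  0 0 0 3
  0 0 0 3
  0 1 0 0
  0 2 0 0
After step 5: ants at (2,3),(2,3),(4,1)
  0 0 0 0
  0 0 0 2
  0 0 0 6
  0 0 0 0
  0 3 0 0
After step 6: ants at (1,3),(1,3),(3,1)
  0 0 0 0
  0 0 0 5
  0 0 0 5
  0 1 0 0
  0 2 0 0

0 0 0 0
0 0 0 5
0 0 0 5
0 1 0 0
0 2 0 0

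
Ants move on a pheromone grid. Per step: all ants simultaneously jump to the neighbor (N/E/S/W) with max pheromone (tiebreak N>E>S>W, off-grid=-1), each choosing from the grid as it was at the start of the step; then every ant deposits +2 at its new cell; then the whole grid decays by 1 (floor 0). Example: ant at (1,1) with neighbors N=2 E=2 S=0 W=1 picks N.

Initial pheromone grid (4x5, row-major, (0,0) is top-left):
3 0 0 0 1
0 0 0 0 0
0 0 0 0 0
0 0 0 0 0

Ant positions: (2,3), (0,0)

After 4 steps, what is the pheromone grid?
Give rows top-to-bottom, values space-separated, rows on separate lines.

After step 1: ants at (1,3),(0,1)
  2 1 0 0 0
  0 0 0 1 0
  0 0 0 0 0
  0 0 0 0 0
After step 2: ants at (0,3),(0,0)
  3 0 0 1 0
  0 0 0 0 0
  0 0 0 0 0
  0 0 0 0 0
After step 3: ants at (0,4),(0,1)
  2 1 0 0 1
  0 0 0 0 0
  0 0 0 0 0
  0 0 0 0 0
After step 4: ants at (1,4),(0,0)
  3 0 0 0 0
  0 0 0 0 1
  0 0 0 0 0
  0 0 0 0 0

3 0 0 0 0
0 0 0 0 1
0 0 0 0 0
0 0 0 0 0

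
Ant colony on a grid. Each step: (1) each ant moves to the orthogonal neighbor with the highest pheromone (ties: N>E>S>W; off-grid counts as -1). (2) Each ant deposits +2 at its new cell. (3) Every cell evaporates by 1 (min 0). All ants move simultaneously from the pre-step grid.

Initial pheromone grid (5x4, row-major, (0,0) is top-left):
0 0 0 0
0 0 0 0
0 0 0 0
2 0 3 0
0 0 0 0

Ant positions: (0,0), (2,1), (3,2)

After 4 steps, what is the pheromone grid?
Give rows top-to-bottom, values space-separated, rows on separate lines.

After step 1: ants at (0,1),(1,1),(2,2)
  0 1 0 0
  0 1 0 0
  0 0 1 0
  1 0 2 0
  0 0 0 0
After step 2: ants at (1,1),(0,1),(3,2)
  0 2 0 0
  0 2 0 0
  0 0 0 0
  0 0 3 0
  0 0 0 0
After step 3: ants at (0,1),(1,1),(2,2)
  0 3 0 0
  0 3 0 0
  0 0 1 0
  0 0 2 0
  0 0 0 0
After step 4: ants at (1,1),(0,1),(3,2)
  0 4 0 0
  0 4 0 0
  0 0 0 0
  0 0 3 0
  0 0 0 0

0 4 0 0
0 4 0 0
0 0 0 0
0 0 3 0
0 0 0 0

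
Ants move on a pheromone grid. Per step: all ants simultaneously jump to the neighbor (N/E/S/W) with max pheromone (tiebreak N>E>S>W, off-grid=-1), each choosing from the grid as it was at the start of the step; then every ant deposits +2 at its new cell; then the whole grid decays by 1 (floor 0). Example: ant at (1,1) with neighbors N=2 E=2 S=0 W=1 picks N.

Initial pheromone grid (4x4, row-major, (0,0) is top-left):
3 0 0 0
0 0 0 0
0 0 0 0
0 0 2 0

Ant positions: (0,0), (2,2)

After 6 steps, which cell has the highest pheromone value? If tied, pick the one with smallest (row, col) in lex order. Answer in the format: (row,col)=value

Answer: (0,0)=3

Derivation:
Step 1: ant0:(0,0)->E->(0,1) | ant1:(2,2)->S->(3,2)
  grid max=3 at (3,2)
Step 2: ant0:(0,1)->W->(0,0) | ant1:(3,2)->N->(2,2)
  grid max=3 at (0,0)
Step 3: ant0:(0,0)->E->(0,1) | ant1:(2,2)->S->(3,2)
  grid max=3 at (3,2)
Step 4: ant0:(0,1)->W->(0,0) | ant1:(3,2)->N->(2,2)
  grid max=3 at (0,0)
Step 5: ant0:(0,0)->E->(0,1) | ant1:(2,2)->S->(3,2)
  grid max=3 at (3,2)
Step 6: ant0:(0,1)->W->(0,0) | ant1:(3,2)->N->(2,2)
  grid max=3 at (0,0)
Final grid:
  3 0 0 0
  0 0 0 0
  0 0 1 0
  0 0 2 0
Max pheromone 3 at (0,0)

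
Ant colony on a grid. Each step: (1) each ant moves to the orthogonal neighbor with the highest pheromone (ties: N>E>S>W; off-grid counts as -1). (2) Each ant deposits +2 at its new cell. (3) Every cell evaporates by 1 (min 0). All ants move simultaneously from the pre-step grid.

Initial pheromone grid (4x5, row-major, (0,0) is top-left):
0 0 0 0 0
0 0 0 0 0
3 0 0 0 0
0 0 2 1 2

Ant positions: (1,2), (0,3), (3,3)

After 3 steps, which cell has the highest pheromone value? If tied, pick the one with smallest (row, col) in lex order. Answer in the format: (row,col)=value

Step 1: ant0:(1,2)->N->(0,2) | ant1:(0,3)->E->(0,4) | ant2:(3,3)->E->(3,4)
  grid max=3 at (3,4)
Step 2: ant0:(0,2)->E->(0,3) | ant1:(0,4)->S->(1,4) | ant2:(3,4)->N->(2,4)
  grid max=2 at (3,4)
Step 3: ant0:(0,3)->E->(0,4) | ant1:(1,4)->S->(2,4) | ant2:(2,4)->S->(3,4)
  grid max=3 at (3,4)
Final grid:
  0 0 0 0 1
  0 0 0 0 0
  0 0 0 0 2
  0 0 0 0 3
Max pheromone 3 at (3,4)

Answer: (3,4)=3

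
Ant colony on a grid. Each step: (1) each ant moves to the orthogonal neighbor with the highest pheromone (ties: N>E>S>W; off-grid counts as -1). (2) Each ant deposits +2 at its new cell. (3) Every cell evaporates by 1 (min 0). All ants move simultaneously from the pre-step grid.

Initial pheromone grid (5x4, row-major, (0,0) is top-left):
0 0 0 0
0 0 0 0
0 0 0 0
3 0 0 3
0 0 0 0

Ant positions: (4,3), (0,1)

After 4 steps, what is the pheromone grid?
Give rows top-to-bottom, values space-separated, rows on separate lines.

After step 1: ants at (3,3),(0,2)
  0 0 1 0
  0 0 0 0
  0 0 0 0
  2 0 0 4
  0 0 0 0
After step 2: ants at (2,3),(0,3)
  0 0 0 1
  0 0 0 0
  0 0 0 1
  1 0 0 3
  0 0 0 0
After step 3: ants at (3,3),(1,3)
  0 0 0 0
  0 0 0 1
  0 0 0 0
  0 0 0 4
  0 0 0 0
After step 4: ants at (2,3),(0,3)
  0 0 0 1
  0 0 0 0
  0 0 0 1
  0 0 0 3
  0 0 0 0

0 0 0 1
0 0 0 0
0 0 0 1
0 0 0 3
0 0 0 0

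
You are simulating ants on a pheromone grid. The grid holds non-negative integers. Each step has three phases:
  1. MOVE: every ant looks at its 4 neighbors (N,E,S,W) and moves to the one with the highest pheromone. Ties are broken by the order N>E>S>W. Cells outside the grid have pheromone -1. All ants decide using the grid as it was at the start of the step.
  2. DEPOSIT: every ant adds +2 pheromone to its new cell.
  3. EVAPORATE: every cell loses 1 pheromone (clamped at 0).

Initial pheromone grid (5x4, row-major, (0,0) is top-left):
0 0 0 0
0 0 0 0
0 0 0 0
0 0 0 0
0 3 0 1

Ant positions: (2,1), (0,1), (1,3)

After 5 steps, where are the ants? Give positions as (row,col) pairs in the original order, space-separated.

Step 1: ant0:(2,1)->N->(1,1) | ant1:(0,1)->E->(0,2) | ant2:(1,3)->N->(0,3)
  grid max=2 at (4,1)
Step 2: ant0:(1,1)->N->(0,1) | ant1:(0,2)->E->(0,3) | ant2:(0,3)->W->(0,2)
  grid max=2 at (0,2)
Step 3: ant0:(0,1)->E->(0,2) | ant1:(0,3)->W->(0,2) | ant2:(0,2)->E->(0,3)
  grid max=5 at (0,2)
Step 4: ant0:(0,2)->E->(0,3) | ant1:(0,2)->E->(0,3) | ant2:(0,3)->W->(0,2)
  grid max=6 at (0,2)
Step 5: ant0:(0,3)->W->(0,2) | ant1:(0,3)->W->(0,2) | ant2:(0,2)->E->(0,3)
  grid max=9 at (0,2)

(0,2) (0,2) (0,3)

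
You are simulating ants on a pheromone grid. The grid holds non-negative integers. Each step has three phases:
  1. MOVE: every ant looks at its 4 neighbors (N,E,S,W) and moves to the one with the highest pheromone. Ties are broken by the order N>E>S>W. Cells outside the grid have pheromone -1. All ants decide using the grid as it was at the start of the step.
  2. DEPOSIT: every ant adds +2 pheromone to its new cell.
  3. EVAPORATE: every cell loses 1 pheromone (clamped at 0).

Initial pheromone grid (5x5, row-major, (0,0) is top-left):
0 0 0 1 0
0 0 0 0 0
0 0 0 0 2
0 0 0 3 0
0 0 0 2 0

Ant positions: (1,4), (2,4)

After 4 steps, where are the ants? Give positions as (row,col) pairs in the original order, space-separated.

Step 1: ant0:(1,4)->S->(2,4) | ant1:(2,4)->N->(1,4)
  grid max=3 at (2,4)
Step 2: ant0:(2,4)->N->(1,4) | ant1:(1,4)->S->(2,4)
  grid max=4 at (2,4)
Step 3: ant0:(1,4)->S->(2,4) | ant1:(2,4)->N->(1,4)
  grid max=5 at (2,4)
Step 4: ant0:(2,4)->N->(1,4) | ant1:(1,4)->S->(2,4)
  grid max=6 at (2,4)

(1,4) (2,4)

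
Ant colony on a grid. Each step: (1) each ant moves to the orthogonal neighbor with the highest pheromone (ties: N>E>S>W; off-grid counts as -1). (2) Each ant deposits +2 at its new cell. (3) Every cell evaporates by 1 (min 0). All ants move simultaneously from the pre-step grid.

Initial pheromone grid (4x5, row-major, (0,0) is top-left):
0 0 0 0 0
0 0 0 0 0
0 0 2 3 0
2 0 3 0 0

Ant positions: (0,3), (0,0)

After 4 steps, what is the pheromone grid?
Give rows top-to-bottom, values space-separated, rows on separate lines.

After step 1: ants at (0,4),(0,1)
  0 1 0 0 1
  0 0 0 0 0
  0 0 1 2 0
  1 0 2 0 0
After step 2: ants at (1,4),(0,2)
  0 0 1 0 0
  0 0 0 0 1
  0 0 0 1 0
  0 0 1 0 0
After step 3: ants at (0,4),(0,3)
  0 0 0 1 1
  0 0 0 0 0
  0 0 0 0 0
  0 0 0 0 0
After step 4: ants at (0,3),(0,4)
  0 0 0 2 2
  0 0 0 0 0
  0 0 0 0 0
  0 0 0 0 0

0 0 0 2 2
0 0 0 0 0
0 0 0 0 0
0 0 0 0 0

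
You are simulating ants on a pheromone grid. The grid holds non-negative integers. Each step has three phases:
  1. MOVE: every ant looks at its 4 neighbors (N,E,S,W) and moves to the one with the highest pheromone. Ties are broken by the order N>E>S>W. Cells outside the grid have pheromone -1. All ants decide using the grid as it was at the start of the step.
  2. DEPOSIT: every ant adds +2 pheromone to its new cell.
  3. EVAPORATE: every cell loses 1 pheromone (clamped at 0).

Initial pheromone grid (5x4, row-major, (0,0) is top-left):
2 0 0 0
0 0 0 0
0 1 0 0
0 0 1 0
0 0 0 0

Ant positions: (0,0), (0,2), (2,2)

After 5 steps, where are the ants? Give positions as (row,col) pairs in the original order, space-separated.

Step 1: ant0:(0,0)->E->(0,1) | ant1:(0,2)->E->(0,3) | ant2:(2,2)->S->(3,2)
  grid max=2 at (3,2)
Step 2: ant0:(0,1)->W->(0,0) | ant1:(0,3)->S->(1,3) | ant2:(3,2)->N->(2,2)
  grid max=2 at (0,0)
Step 3: ant0:(0,0)->E->(0,1) | ant1:(1,3)->N->(0,3) | ant2:(2,2)->S->(3,2)
  grid max=2 at (3,2)
Step 4: ant0:(0,1)->W->(0,0) | ant1:(0,3)->S->(1,3) | ant2:(3,2)->N->(2,2)
  grid max=2 at (0,0)
Step 5: ant0:(0,0)->E->(0,1) | ant1:(1,3)->N->(0,3) | ant2:(2,2)->S->(3,2)
  grid max=2 at (3,2)

(0,1) (0,3) (3,2)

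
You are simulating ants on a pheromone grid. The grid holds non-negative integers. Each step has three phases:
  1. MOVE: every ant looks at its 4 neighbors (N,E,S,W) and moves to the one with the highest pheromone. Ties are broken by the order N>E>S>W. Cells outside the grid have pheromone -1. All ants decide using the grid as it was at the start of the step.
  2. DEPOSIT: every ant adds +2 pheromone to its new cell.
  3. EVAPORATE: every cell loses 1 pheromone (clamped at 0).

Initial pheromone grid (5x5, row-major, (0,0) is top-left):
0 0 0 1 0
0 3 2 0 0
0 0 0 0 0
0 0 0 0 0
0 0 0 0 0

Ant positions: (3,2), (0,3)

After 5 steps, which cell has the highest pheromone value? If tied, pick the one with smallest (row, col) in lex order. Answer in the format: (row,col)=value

Answer: (1,1)=2

Derivation:
Step 1: ant0:(3,2)->N->(2,2) | ant1:(0,3)->E->(0,4)
  grid max=2 at (1,1)
Step 2: ant0:(2,2)->N->(1,2) | ant1:(0,4)->S->(1,4)
  grid max=2 at (1,2)
Step 3: ant0:(1,2)->W->(1,1) | ant1:(1,4)->N->(0,4)
  grid max=2 at (1,1)
Step 4: ant0:(1,1)->E->(1,2) | ant1:(0,4)->S->(1,4)
  grid max=2 at (1,2)
Step 5: ant0:(1,2)->W->(1,1) | ant1:(1,4)->N->(0,4)
  grid max=2 at (1,1)
Final grid:
  0 0 0 0 1
  0 2 1 0 0
  0 0 0 0 0
  0 0 0 0 0
  0 0 0 0 0
Max pheromone 2 at (1,1)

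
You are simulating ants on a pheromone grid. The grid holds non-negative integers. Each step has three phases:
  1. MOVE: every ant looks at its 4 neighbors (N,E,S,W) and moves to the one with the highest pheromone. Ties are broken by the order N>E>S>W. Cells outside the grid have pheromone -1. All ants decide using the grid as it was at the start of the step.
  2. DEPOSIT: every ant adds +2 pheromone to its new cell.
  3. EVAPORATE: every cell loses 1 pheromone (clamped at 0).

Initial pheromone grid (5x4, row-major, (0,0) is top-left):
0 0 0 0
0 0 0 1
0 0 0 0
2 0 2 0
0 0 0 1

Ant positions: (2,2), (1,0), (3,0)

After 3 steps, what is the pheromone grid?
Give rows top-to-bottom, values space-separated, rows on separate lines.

After step 1: ants at (3,2),(0,0),(2,0)
  1 0 0 0
  0 0 0 0
  1 0 0 0
  1 0 3 0
  0 0 0 0
After step 2: ants at (2,2),(0,1),(3,0)
  0 1 0 0
  0 0 0 0
  0 0 1 0
  2 0 2 0
  0 0 0 0
After step 3: ants at (3,2),(0,2),(2,0)
  0 0 1 0
  0 0 0 0
  1 0 0 0
  1 0 3 0
  0 0 0 0

0 0 1 0
0 0 0 0
1 0 0 0
1 0 3 0
0 0 0 0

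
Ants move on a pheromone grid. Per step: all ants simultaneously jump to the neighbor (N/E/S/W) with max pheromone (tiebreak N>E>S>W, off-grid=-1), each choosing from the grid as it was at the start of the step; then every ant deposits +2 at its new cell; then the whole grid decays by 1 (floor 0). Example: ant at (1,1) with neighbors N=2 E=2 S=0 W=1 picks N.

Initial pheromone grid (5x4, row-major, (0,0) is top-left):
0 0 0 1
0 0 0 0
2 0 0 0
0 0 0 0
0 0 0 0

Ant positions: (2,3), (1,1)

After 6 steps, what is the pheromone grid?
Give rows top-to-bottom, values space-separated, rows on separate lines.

After step 1: ants at (1,3),(0,1)
  0 1 0 0
  0 0 0 1
  1 0 0 0
  0 0 0 0
  0 0 0 0
After step 2: ants at (0,3),(0,2)
  0 0 1 1
  0 0 0 0
  0 0 0 0
  0 0 0 0
  0 0 0 0
After step 3: ants at (0,2),(0,3)
  0 0 2 2
  0 0 0 0
  0 0 0 0
  0 0 0 0
  0 0 0 0
After step 4: ants at (0,3),(0,2)
  0 0 3 3
  0 0 0 0
  0 0 0 0
  0 0 0 0
  0 0 0 0
After step 5: ants at (0,2),(0,3)
  0 0 4 4
  0 0 0 0
  0 0 0 0
  0 0 0 0
  0 0 0 0
After step 6: ants at (0,3),(0,2)
  0 0 5 5
  0 0 0 0
  0 0 0 0
  0 0 0 0
  0 0 0 0

0 0 5 5
0 0 0 0
0 0 0 0
0 0 0 0
0 0 0 0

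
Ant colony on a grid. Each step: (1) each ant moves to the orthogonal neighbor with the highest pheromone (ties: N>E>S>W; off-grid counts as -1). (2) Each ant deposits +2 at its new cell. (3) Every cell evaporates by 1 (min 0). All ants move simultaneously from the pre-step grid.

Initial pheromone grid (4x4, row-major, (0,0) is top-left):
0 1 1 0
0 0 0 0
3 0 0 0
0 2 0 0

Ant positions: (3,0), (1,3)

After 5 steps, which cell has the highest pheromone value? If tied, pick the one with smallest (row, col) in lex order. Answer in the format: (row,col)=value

Step 1: ant0:(3,0)->N->(2,0) | ant1:(1,3)->N->(0,3)
  grid max=4 at (2,0)
Step 2: ant0:(2,0)->N->(1,0) | ant1:(0,3)->S->(1,3)
  grid max=3 at (2,0)
Step 3: ant0:(1,0)->S->(2,0) | ant1:(1,3)->N->(0,3)
  grid max=4 at (2,0)
Step 4: ant0:(2,0)->N->(1,0) | ant1:(0,3)->S->(1,3)
  grid max=3 at (2,0)
Step 5: ant0:(1,0)->S->(2,0) | ant1:(1,3)->N->(0,3)
  grid max=4 at (2,0)
Final grid:
  0 0 0 1
  0 0 0 0
  4 0 0 0
  0 0 0 0
Max pheromone 4 at (2,0)

Answer: (2,0)=4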